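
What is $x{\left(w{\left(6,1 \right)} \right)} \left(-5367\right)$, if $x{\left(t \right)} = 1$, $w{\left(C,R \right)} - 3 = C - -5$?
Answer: $-5367$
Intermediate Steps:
$w{\left(C,R \right)} = 8 + C$ ($w{\left(C,R \right)} = 3 + \left(C - -5\right) = 3 + \left(C + 5\right) = 3 + \left(5 + C\right) = 8 + C$)
$x{\left(w{\left(6,1 \right)} \right)} \left(-5367\right) = 1 \left(-5367\right) = -5367$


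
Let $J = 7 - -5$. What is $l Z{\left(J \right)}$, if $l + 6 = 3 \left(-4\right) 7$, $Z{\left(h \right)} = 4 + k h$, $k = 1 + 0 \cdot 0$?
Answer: $-1440$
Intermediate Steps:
$k = 1$ ($k = 1 + 0 = 1$)
$J = 12$ ($J = 7 + 5 = 12$)
$Z{\left(h \right)} = 4 + h$ ($Z{\left(h \right)} = 4 + 1 h = 4 + h$)
$l = -90$ ($l = -6 + 3 \left(-4\right) 7 = -6 - 84 = -90$)
$l Z{\left(J \right)} = - 90 \left(4 + 12\right) = \left(-90\right) 16 = -1440$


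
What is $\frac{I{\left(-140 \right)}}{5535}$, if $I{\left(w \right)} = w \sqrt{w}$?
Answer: $- \frac{56 i \sqrt{35}}{1107} \approx - 0.29928 i$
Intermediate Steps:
$I{\left(w \right)} = w^{\frac{3}{2}}$
$\frac{I{\left(-140 \right)}}{5535} = \frac{\left(-140\right)^{\frac{3}{2}}}{5535} = - 280 i \sqrt{35} \cdot \frac{1}{5535} = - \frac{56 i \sqrt{35}}{1107}$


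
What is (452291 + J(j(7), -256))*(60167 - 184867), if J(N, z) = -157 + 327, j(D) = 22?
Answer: -56421886700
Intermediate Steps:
J(N, z) = 170
(452291 + J(j(7), -256))*(60167 - 184867) = (452291 + 170)*(60167 - 184867) = 452461*(-124700) = -56421886700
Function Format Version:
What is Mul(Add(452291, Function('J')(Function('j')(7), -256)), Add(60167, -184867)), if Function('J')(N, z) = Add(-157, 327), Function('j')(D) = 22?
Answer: -56421886700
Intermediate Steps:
Function('J')(N, z) = 170
Mul(Add(452291, Function('J')(Function('j')(7), -256)), Add(60167, -184867)) = Mul(Add(452291, 170), Add(60167, -184867)) = Mul(452461, -124700) = -56421886700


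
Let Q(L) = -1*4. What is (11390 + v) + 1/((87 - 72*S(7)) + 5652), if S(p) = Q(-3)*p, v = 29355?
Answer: 315977476/7755 ≈ 40745.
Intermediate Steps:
Q(L) = -4
S(p) = -4*p
(11390 + v) + 1/((87 - 72*S(7)) + 5652) = (11390 + 29355) + 1/((87 - (-288)*7) + 5652) = 40745 + 1/((87 - 72*(-28)) + 5652) = 40745 + 1/((87 + 2016) + 5652) = 40745 + 1/(2103 + 5652) = 40745 + 1/7755 = 315977476/7755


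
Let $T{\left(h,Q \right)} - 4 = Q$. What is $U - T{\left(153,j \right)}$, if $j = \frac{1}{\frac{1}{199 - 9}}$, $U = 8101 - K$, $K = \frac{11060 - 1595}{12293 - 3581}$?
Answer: $\frac{22958773}{2904} \approx 7905.9$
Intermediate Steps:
$K = \frac{3155}{2904}$ ($K = \frac{9465}{8712} = 9465 \cdot \frac{1}{8712} = \frac{3155}{2904} \approx 1.0864$)
$U = \frac{23522149}{2904}$ ($U = 8101 - \frac{3155}{2904} = \frac{23522149}{2904} \approx 8099.9$)
$j = 190$ ($j = \frac{1}{\frac{1}{190}} = 190$)
$T{\left(h,Q \right)} = 4 + Q$
$U - T{\left(153,j \right)} = \frac{23522149}{2904} - \left(4 + 190\right) = \frac{23522149}{2904} - 194 = \frac{22958773}{2904}$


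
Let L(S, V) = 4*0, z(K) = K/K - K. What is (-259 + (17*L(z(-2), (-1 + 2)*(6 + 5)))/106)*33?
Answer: -8547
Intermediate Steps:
z(K) = 1 - K
L(S, V) = 0
(-259 + (17*L(z(-2), (-1 + 2)*(6 + 5)))/106)*33 = (-259 + (17*0)/106)*33 = (-259 + 0*(1/106))*33 = (-259 + 0)*33 = -259*33 = -8547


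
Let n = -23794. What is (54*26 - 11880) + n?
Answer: -34270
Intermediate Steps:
(54*26 - 11880) + n = (54*26 - 11880) - 23794 = (1404 - 11880) - 23794 = -10476 - 23794 = -34270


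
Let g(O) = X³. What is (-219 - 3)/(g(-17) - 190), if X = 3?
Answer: 222/163 ≈ 1.3620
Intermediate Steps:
g(O) = 27 (g(O) = 3³ = 27)
(-219 - 3)/(g(-17) - 190) = (-219 - 3)/(27 - 190) = -222/(-163) = -222*(-1/163) = 222/163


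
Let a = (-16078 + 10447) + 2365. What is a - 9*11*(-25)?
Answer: -791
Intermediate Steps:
a = -3266 (a = -5631 + 2365 = -3266)
a - 9*11*(-25) = -3266 - 9*11*(-25) = -3266 - 99*(-25) = -3266 - 1*(-2475) = -3266 + 2475 = -791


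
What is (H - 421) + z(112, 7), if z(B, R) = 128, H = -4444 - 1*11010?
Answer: -15747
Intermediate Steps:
H = -15454 (H = -4444 - 11010 = -15454)
(H - 421) + z(112, 7) = (-15454 - 421) + 128 = -15875 + 128 = -15747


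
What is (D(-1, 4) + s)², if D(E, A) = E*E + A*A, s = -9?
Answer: 64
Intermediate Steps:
D(E, A) = A² + E² (D(E, A) = E² + A² = A² + E²)
(D(-1, 4) + s)² = ((4² + (-1)²) - 9)² = ((16 + 1) - 9)² = (17 - 9)² = 8² = 64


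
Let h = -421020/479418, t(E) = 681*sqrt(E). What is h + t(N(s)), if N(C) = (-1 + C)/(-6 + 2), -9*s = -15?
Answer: -70170/79903 + 227*I*sqrt(6)/2 ≈ -0.87819 + 278.02*I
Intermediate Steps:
s = 5/3 (s = -1/9*(-15) = 5/3 ≈ 1.6667)
N(C) = 1/4 - C/4 (N(C) = (-1 + C)/(-4) = (-1 + C)*(-1/4) = 1/4 - C/4)
h = -70170/79903 (h = -421020*1/479418 = -70170/79903 ≈ -0.87819)
h + t(N(s)) = -70170/79903 + 681*sqrt(1/4 - 1/4*5/3) = -70170/79903 + 681*sqrt(1/4 - 5/12) = -70170/79903 + 681*sqrt(-1/6) = -70170/79903 + 681*(I*sqrt(6)/6) = -70170/79903 + 227*I*sqrt(6)/2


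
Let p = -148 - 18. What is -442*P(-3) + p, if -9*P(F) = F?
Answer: -940/3 ≈ -313.33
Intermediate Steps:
p = -166
P(F) = -F/9
-442*P(-3) + p = -(-442)*(-3)/9 - 166 = -442*⅓ - 166 = -442/3 - 166 = -940/3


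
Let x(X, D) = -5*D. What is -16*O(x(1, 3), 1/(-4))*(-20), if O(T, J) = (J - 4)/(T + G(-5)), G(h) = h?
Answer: 68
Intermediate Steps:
O(T, J) = (-4 + J)/(-5 + T) (O(T, J) = (J - 4)/(T - 5) = (-4 + J)/(-5 + T))
-16*O(x(1, 3), 1/(-4))*(-20) = -16*(-4 + 1/(-4))/(-5 - 5*3)*(-20) = -16*(-4 - ¼)/(-5 - 15)*(-20) = -16*(-17)/((-20)*4)*(-20) = -(-4)*(-17)/(5*4)*(-20) = -16*17/80*(-20) = -17/5*(-20) = 68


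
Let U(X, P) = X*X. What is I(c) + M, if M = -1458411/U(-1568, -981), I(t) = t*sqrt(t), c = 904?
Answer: -1458411/2458624 + 1808*sqrt(226) ≈ 27180.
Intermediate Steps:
I(t) = t**(3/2)
U(X, P) = X**2
M = -1458411/2458624 (M = -1458411/((-1568)**2) = -1458411/2458624 ≈ -0.59318)
I(c) + M = 904**(3/2) - 1458411/2458624 = 1808*sqrt(226) - 1458411/2458624 = -1458411/2458624 + 1808*sqrt(226)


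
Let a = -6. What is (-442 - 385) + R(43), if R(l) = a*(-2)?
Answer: -815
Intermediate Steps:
R(l) = 12 (R(l) = -6*(-2) = 12)
(-442 - 385) + R(43) = (-442 - 385) + 12 = -827 + 12 = -815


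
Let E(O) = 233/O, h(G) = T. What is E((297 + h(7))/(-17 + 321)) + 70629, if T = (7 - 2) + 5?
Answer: 21753935/307 ≈ 70860.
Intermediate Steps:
T = 10 (T = 5 + 5 = 10)
h(G) = 10
E((297 + h(7))/(-17 + 321)) + 70629 = 233/(((297 + 10)/(-17 + 321))) + 70629 = 233/((307/304)) + 70629 = 233/((307*(1/304))) + 70629 = 233/(307/304) + 70629 = 233*(304/307) + 70629 = 70832/307 + 70629 = 21753935/307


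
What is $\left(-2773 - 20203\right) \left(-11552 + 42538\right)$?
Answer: $-711934336$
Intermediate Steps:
$\left(-2773 - 20203\right) \left(-11552 + 42538\right) = \left(-22976\right) 30986 = -711934336$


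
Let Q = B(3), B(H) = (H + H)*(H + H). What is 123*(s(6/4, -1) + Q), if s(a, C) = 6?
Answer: 5166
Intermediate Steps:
B(H) = 4*H² (B(H) = (2*H)*(2*H) = 4*H²)
Q = 36 (Q = 4*3² = 4*9 = 36)
123*(s(6/4, -1) + Q) = 123*(6 + 36) = 123*42 = 5166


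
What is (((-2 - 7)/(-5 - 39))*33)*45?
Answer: 1215/4 ≈ 303.75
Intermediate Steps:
(((-2 - 7)/(-5 - 39))*33)*45 = (-9/(-44)*33)*45 = (-9*(-1/44)*33)*45 = ((9/44)*33)*45 = (27/4)*45 = 1215/4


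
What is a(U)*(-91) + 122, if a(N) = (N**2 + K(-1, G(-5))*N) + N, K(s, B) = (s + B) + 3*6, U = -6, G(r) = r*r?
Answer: 20324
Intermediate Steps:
G(r) = r**2
K(s, B) = 18 + B + s (K(s, B) = (B + s) + 18 = 18 + B + s)
a(N) = N**2 + 43*N (a(N) = (N**2 + (18 + (-5)**2 - 1)*N) + N = (N**2 + (18 + 25 - 1)*N) + N = (N**2 + 42*N) + N = N**2 + 43*N)
a(U)*(-91) + 122 = -6*(43 - 6)*(-91) + 122 = -6*37*(-91) + 122 = -222*(-91) + 122 = 20202 + 122 = 20324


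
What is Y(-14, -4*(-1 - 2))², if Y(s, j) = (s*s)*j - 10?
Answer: 5484964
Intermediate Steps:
Y(s, j) = -10 + j*s² (Y(s, j) = s²*j - 10 = j*s² - 10 = -10 + j*s²)
Y(-14, -4*(-1 - 2))² = (-10 - 4*(-1 - 2)*(-14)²)² = (-10 - 4*(-3)*196)² = (-10 + 12*196)² = (-10 + 2352)² = 2342² = 5484964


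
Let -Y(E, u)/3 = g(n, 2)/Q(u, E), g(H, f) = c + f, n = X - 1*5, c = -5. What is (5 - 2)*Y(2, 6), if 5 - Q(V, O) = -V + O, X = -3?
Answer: 3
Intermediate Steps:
n = -8 (n = -3 - 1*5 = -3 - 5 = -8)
g(H, f) = -5 + f
Q(V, O) = 5 + V - O (Q(V, O) = 5 - (-V + O) = 5 - (O - V) = 5 + (V - O) = 5 + V - O)
Y(E, u) = 9/(5 + u - E) (Y(E, u) = -3*(-5 + 2)/(5 + u - E) = -(-9)/(5 + u - E) = 9/(5 + u - E))
(5 - 2)*Y(2, 6) = (5 - 2)*(9/(5 + 6 - 1*2)) = 3*(9/(5 + 6 - 2)) = 3*(9/9) = 3*(9*(⅑)) = 3*1 = 3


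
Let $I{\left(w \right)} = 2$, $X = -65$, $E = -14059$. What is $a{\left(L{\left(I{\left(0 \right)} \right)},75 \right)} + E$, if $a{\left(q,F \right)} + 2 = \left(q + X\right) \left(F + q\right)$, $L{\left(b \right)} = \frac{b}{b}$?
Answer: $-18925$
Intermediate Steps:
$L{\left(b \right)} = 1$
$a{\left(q,F \right)} = -2 + \left(-65 + q\right) \left(F + q\right)$ ($a{\left(q,F \right)} = -2 + \left(q - 65\right) \left(F + q\right) = -2 + \left(-65 + q\right) \left(F + q\right)$)
$a{\left(L{\left(I{\left(0 \right)} \right)},75 \right)} + E = \left(-2 + 1^{2} - 4875 - 65 + 75 \cdot 1\right) - 14059 = \left(-2 + 1 - 4875 - 65 + 75\right) - 14059 = -4866 - 14059 = -18925$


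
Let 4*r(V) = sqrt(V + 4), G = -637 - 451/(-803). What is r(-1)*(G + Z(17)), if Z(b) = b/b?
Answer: -46387*sqrt(3)/292 ≈ -275.15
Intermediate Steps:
Z(b) = 1
G = -46460/73 (G = -637 - 451*(-1)/803 = -637 - 1*(-41/73) = -637 + 41/73 = -46460/73 ≈ -636.44)
r(V) = sqrt(4 + V)/4 (r(V) = sqrt(V + 4)/4 = sqrt(4 + V)/4)
r(-1)*(G + Z(17)) = (sqrt(4 - 1)/4)*(-46460/73 + 1) = (sqrt(3)/4)*(-46387/73) = -46387*sqrt(3)/292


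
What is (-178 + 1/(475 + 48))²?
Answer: 8666306649/273529 ≈ 31683.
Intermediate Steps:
(-178 + 1/(475 + 48))² = (-178 + 1/523)² = (-93093/523)² = 8666306649/273529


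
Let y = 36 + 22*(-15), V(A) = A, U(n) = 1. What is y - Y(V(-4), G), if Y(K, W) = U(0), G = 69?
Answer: -295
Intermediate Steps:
Y(K, W) = 1
y = -294 (y = 36 - 330 = -294)
y - Y(V(-4), G) = -294 - 1*1 = -294 - 1 = -295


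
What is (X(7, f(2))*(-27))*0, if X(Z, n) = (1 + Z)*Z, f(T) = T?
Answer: 0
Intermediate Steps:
X(Z, n) = Z*(1 + Z)
(X(7, f(2))*(-27))*0 = ((7*(1 + 7))*(-27))*0 = ((7*8)*(-27))*0 = (56*(-27))*0 = -1512*0 = 0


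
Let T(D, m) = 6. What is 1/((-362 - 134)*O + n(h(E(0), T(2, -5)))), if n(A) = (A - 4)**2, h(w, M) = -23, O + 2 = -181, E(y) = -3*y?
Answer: 1/91497 ≈ 1.0929e-5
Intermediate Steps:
O = -183 (O = -2 - 181 = -183)
n(A) = (-4 + A)**2
1/((-362 - 134)*O + n(h(E(0), T(2, -5)))) = 1/((-362 - 134)*(-183) + (-4 - 23)**2) = 1/(-496*(-183) + (-27)**2) = 1/(90768 + 729) = 1/91497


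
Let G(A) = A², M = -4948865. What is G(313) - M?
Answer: 5046834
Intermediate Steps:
G(313) - M = 313² - 1*(-4948865) = 97969 + 4948865 = 5046834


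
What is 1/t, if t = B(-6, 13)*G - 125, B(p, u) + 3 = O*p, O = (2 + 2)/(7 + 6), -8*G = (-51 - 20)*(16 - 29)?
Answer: 8/3473 ≈ 0.0023035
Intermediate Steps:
G = -923/8 (G = -(-51 - 20)*(16 - 29)/8 = -(-71)*(-13)/8 = -⅛*923 = -923/8 ≈ -115.38)
O = 4/13 ≈ 0.30769
B(p, u) = -3 + 4*p/13
t = 3473/8 (t = (-3 + (4/13)*(-6))*(-923/8) - 125 = (-3 - 24/13)*(-923/8) - 125 = -63/13*(-923/8) - 125 = 4473/8 - 125 = 3473/8 ≈ 434.13)
1/t = 1/(3473/8) = 8/3473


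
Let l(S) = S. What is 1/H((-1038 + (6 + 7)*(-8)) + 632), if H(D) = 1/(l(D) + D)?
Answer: -1020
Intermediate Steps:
H(D) = 1/(2*D) (H(D) = 1/(D + D) = 1/(2*D))
1/H((-1038 + (6 + 7)*(-8)) + 632) = 1/(1/(2*((-1038 + (6 + 7)*(-8)) + 632))) = 1/(1/(2*((-1038 + 13*(-8)) + 632))) = 1/(1/(2*((-1038 - 104) + 632))) = 1/(1/(2*(-1142 + 632))) = 1/((1/2)/(-510)) = 1/((1/2)*(-1/510)) = 1/(-1/1020) = -1020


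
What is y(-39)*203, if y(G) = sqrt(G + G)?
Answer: 203*I*sqrt(78) ≈ 1792.8*I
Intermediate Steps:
y(G) = sqrt(2)*sqrt(G) (y(G) = sqrt(2*G) = sqrt(2)*sqrt(G))
y(-39)*203 = (sqrt(2)*sqrt(-39))*203 = (sqrt(2)*(I*sqrt(39)))*203 = (I*sqrt(78))*203 = 203*I*sqrt(78)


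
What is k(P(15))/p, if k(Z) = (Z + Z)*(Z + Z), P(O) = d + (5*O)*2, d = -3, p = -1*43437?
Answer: -28812/14479 ≈ -1.9899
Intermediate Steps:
p = -43437
P(O) = -3 + 10*O (P(O) = -3 + (5*O)*2 = -3 + 10*O)
k(Z) = 4*Z² (k(Z) = (2*Z)*(2*Z) = 4*Z²)
k(P(15))/p = (4*(-3 + 10*15)²)/(-43437) = (4*(-3 + 150)²)*(-1/43437) = (4*147²)*(-1/43437) = (4*21609)*(-1/43437) = 86436*(-1/43437) = -28812/14479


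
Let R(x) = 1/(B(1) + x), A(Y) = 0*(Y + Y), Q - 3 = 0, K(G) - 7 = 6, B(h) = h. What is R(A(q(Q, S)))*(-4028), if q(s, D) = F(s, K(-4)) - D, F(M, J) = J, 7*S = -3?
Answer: -4028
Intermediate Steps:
S = -3/7 (S = (⅐)*(-3) = -3/7 ≈ -0.42857)
K(G) = 13 (K(G) = 7 + 6 = 13)
Q = 3 (Q = 3 + 0 = 3)
q(s, D) = 13 - D
A(Y) = 0 (A(Y) = 0*(2*Y) = 0)
R(x) = 1/(1 + x)
R(A(q(Q, S)))*(-4028) = -4028/(1 + 0) = -4028/1 = 1*(-4028) = -4028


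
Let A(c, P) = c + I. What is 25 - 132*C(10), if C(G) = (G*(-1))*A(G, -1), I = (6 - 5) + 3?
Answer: 18505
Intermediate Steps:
I = 4 (I = 1 + 3 = 4)
A(c, P) = 4 + c (A(c, P) = c + 4 = 4 + c)
C(G) = -G*(4 + G) (C(G) = (G*(-1))*(4 + G) = (-G)*(4 + G) = -G*(4 + G))
25 - 132*C(10) = 25 - (-132)*10*(4 + 10) = 25 - (-132)*10*14 = 25 - 132*(-140) = 25 + 18480 = 18505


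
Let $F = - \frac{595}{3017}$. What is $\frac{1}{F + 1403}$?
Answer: $\frac{431}{604608} \approx 0.00071286$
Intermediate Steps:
$F = - \frac{85}{431}$ ($F = \left(-595\right) \frac{1}{3017} = - \frac{85}{431} \approx -0.19722$)
$\frac{1}{F + 1403} = \frac{1}{- \frac{85}{431} + 1403} = \frac{1}{\frac{604608}{431}} = \frac{431}{604608}$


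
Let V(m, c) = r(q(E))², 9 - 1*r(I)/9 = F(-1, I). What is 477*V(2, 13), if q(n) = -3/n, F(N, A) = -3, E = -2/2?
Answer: 5563728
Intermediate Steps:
E = -1 (E = -2*½ = -1)
r(I) = 108 (r(I) = 81 - 9*(-3) = 81 + 27 = 108)
V(m, c) = 11664 (V(m, c) = 108² = 11664)
477*V(2, 13) = 477*11664 = 5563728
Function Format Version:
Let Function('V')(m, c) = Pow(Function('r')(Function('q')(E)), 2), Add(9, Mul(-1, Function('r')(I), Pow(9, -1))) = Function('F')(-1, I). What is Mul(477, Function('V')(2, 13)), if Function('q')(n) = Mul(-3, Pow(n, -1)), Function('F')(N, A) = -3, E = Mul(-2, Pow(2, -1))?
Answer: 5563728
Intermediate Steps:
E = -1 (E = Mul(-2, Rational(1, 2)) = -1)
Function('r')(I) = 108 (Function('r')(I) = Add(81, Mul(-9, -3)) = Add(81, 27) = 108)
Function('V')(m, c) = 11664 (Function('V')(m, c) = Pow(108, 2) = 11664)
Mul(477, Function('V')(2, 13)) = Mul(477, 11664) = 5563728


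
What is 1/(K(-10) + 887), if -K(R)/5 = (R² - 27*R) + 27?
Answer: -1/1098 ≈ -0.00091075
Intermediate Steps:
K(R) = -135 - 5*R² + 135*R (K(R) = -5*((R² - 27*R) + 27) = -5*(27 + R² - 27*R) = -135 - 5*R² + 135*R)
1/(K(-10) + 887) = 1/((-135 - 5*(-10)² + 135*(-10)) + 887) = 1/((-135 - 5*100 - 1350) + 887) = 1/((-135 - 500 - 1350) + 887) = 1/(-1985 + 887) = 1/(-1098) = -1/1098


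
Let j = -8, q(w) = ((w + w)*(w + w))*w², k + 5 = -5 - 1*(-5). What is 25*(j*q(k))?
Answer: -500000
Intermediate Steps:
k = -5 (k = -5 + (-5 - 1*(-5)) = -5 + (-5 + 5) = -5 + 0 = -5)
q(w) = 4*w⁴ (q(w) = ((2*w)*(2*w))*w² = (4*w²)*w² = 4*w⁴)
25*(j*q(k)) = 25*(-32*(-5)⁴) = 25*(-32*625) = 25*(-8*2500) = 25*(-20000) = -500000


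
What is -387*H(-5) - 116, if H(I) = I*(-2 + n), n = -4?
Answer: -11726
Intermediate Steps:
H(I) = -6*I (H(I) = I*(-2 - 4) = I*(-6) = -6*I)
-387*H(-5) - 116 = -(-2322)*(-5) - 116 = -387*30 - 116 = -11610 - 116 = -11726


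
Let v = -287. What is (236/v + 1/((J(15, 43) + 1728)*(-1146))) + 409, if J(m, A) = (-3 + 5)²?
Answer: 232521799897/569658264 ≈ 408.18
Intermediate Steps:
J(m, A) = 4 (J(m, A) = 2² = 4)
(236/v + 1/((J(15, 43) + 1728)*(-1146))) + 409 = (236/(-287) + 1/((4 + 1728)*(-1146))) + 409 = (236*(-1/287) - 1/1146/1732) + 409 = (-236/287 + (1/1732)*(-1/1146)) + 409 = (-236/287 - 1/1984872) + 409 = -468430079/569658264 + 409 = 232521799897/569658264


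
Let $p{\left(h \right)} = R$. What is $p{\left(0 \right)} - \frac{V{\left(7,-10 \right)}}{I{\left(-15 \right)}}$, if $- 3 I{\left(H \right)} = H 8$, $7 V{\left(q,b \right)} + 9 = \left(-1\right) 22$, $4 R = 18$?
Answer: $\frac{1291}{280} \approx 4.6107$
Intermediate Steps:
$R = \frac{9}{2}$ ($R = \frac{1}{4} \cdot 18 = \frac{9}{2} \approx 4.5$)
$p{\left(h \right)} = \frac{9}{2}$
$V{\left(q,b \right)} = - \frac{31}{7}$ ($V{\left(q,b \right)} = - \frac{9}{7} + \frac{\left(-1\right) 22}{7} = - \frac{9}{7} + \frac{1}{7} \left(-22\right) = - \frac{9}{7} - \frac{22}{7} = - \frac{31}{7}$)
$I{\left(H \right)} = - \frac{8 H}{3}$ ($I{\left(H \right)} = - \frac{H 8}{3} = - \frac{8 H}{3}$)
$p{\left(0 \right)} - \frac{V{\left(7,-10 \right)}}{I{\left(-15 \right)}} = \frac{9}{2} - - \frac{31}{7 \left(\left(- \frac{8}{3}\right) \left(-15\right)\right)} = \frac{9}{2} - - \frac{31}{7 \cdot 40} = \frac{9}{2} - \left(- \frac{31}{7}\right) \frac{1}{40} = \frac{9}{2} - - \frac{31}{280} = \frac{9}{2} + \frac{31}{280} = \frac{1291}{280}$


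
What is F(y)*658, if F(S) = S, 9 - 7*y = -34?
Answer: 4042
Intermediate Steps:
y = 43/7 (y = 9/7 - ⅐*(-34) = 9/7 + 34/7 = 43/7 ≈ 6.1429)
F(y)*658 = (43/7)*658 = 4042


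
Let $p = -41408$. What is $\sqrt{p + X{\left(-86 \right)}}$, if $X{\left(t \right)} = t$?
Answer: $i \sqrt{41494} \approx 203.7 i$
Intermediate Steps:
$\sqrt{p + X{\left(-86 \right)}} = \sqrt{-41408 - 86} = \sqrt{-41494} = i \sqrt{41494}$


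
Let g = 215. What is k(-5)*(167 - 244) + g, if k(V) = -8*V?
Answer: -2865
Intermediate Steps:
k(-5)*(167 - 244) + g = (-8*(-5))*(167 - 244) + 215 = 40*(-77) + 215 = -3080 + 215 = -2865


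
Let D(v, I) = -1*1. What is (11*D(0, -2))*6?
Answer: -66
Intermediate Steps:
D(v, I) = -1
(11*D(0, -2))*6 = (11*(-1))*6 = -11*6 = -66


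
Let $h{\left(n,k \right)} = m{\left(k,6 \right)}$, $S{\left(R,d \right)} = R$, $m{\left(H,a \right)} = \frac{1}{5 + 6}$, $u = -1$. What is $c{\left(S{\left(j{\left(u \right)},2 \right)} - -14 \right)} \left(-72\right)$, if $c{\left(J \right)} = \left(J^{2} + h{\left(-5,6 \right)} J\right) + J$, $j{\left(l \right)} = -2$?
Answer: $- \frac{124416}{11} \approx -11311.0$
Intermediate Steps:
$m{\left(H,a \right)} = \frac{1}{11}$
$h{\left(n,k \right)} = \frac{1}{11}$
$c{\left(J \right)} = J^{2} + \frac{12 J}{11}$ ($c{\left(J \right)} = \left(J^{2} + \frac{J}{11}\right) + J = J^{2} + \frac{12 J}{11}$)
$c{\left(S{\left(j{\left(u \right)},2 \right)} - -14 \right)} \left(-72\right) = \frac{\left(-2 - -14\right) \left(12 + 11 \left(-2 - -14\right)\right)}{11} \left(-72\right) = \frac{\left(-2 + 14\right) \left(12 + 11 \left(-2 + 14\right)\right)}{11} \left(-72\right) = \frac{1}{11} \cdot 12 \left(12 + 11 \cdot 12\right) \left(-72\right) = \frac{1}{11} \cdot 12 \left(12 + 132\right) \left(-72\right) = \frac{1}{11} \cdot 12 \cdot 144 \left(-72\right) = \frac{1728}{11} \left(-72\right) = - \frac{124416}{11}$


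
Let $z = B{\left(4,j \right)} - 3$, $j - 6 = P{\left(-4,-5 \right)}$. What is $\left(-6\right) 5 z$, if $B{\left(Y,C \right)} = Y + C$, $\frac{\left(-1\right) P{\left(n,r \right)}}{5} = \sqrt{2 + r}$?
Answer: $-210 + 150 i \sqrt{3} \approx -210.0 + 259.81 i$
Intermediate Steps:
$P{\left(n,r \right)} = - 5 \sqrt{2 + r}$
$j = 6 - 5 i \sqrt{3}$ ($j = 6 - 5 \sqrt{2 - 5} = 6 - 5 \sqrt{-3} = 6 - 5 i \sqrt{3} \approx 6.0 - 8.6602 i$)
$B{\left(Y,C \right)} = C + Y$
$z = 7 - 5 i \sqrt{3}$ ($z = \left(\left(6 - 5 i \sqrt{3}\right) + 4\right) - 3 = \left(10 - 5 i \sqrt{3}\right) - 3 = 7 - 5 i \sqrt{3} \approx 7.0 - 8.6602 i$)
$\left(-6\right) 5 z = \left(-6\right) 5 \left(7 - 5 i \sqrt{3}\right) = - 30 \left(7 - 5 i \sqrt{3}\right) = -210 + 150 i \sqrt{3}$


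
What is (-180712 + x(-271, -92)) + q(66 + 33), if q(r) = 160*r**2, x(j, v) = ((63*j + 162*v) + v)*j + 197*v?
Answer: 10060023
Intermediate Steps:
x(j, v) = 197*v + j*(63*j + 163*v) (x(j, v) = (63*j + 163*v)*j + 197*v = j*(63*j + 163*v) + 197*v = 197*v + j*(63*j + 163*v))
(-180712 + x(-271, -92)) + q(66 + 33) = (-180712 + (63*(-271)**2 + 197*(-92) + 163*(-271)*(-92))) + 160*(66 + 33)**2 = (-180712 + (63*73441 - 18124 + 4063916)) + 160*99**2 = (-180712 + (4626783 - 18124 + 4063916)) + 160*9801 = (-180712 + 8672575) + 1568160 = 8491863 + 1568160 = 10060023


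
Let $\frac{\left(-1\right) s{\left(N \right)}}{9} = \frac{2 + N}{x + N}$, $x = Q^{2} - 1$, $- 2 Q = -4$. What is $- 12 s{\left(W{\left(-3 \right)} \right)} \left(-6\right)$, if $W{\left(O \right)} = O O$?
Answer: $-594$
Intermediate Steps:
$Q = 2$ ($Q = \left(- \frac{1}{2}\right) \left(-4\right) = 2$)
$W{\left(O \right)} = O^{2}$
$x = 3$ ($x = 2^{2} - 1 = 4 - 1 = 3$)
$s{\left(N \right)} = - \frac{9 \left(2 + N\right)}{3 + N}$ ($s{\left(N \right)} = - 9 \frac{2 + N}{3 + N} = - \frac{9 \left(2 + N\right)}{3 + N}$)
$- 12 s{\left(W{\left(-3 \right)} \right)} \left(-6\right) = - 12 \frac{9 \left(-2 - \left(-3\right)^{2}\right)}{3 + \left(-3\right)^{2}} \left(-6\right) = - 12 \frac{9 \left(-2 - 9\right)}{3 + 9} \left(-6\right) = - 12 \frac{9 \left(-2 - 9\right)}{12} \left(-6\right) = - 12 \cdot 9 \cdot \frac{1}{12} \left(-11\right) \left(-6\right) = \left(-12\right) \left(- \frac{33}{4}\right) \left(-6\right) = 99 \left(-6\right) = -594$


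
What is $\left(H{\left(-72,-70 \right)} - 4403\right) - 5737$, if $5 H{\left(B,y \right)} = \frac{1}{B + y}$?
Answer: $- \frac{7199401}{710} \approx -10140.0$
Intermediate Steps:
$H{\left(B,y \right)} = \frac{1}{5 \left(B + y\right)}$
$\left(H{\left(-72,-70 \right)} - 4403\right) - 5737 = \left(\frac{1}{5 \left(-72 - 70\right)} - 4403\right) - 5737 = \left(\frac{1}{5 \left(-142\right)} - 4403\right) - 5737 = \left(\frac{1}{5} \left(- \frac{1}{142}\right) - 4403\right) - 5737 = \left(- \frac{1}{710} - 4403\right) - 5737 = - \frac{3126131}{710} - 5737 = - \frac{7199401}{710}$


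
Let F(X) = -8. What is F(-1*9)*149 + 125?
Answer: -1067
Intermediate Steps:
F(-1*9)*149 + 125 = -8*149 + 125 = -1192 + 125 = -1067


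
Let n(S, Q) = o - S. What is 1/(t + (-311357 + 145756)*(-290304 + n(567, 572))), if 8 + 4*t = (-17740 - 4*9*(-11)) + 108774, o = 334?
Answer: 2/96226481185 ≈ 2.0784e-11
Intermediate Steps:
n(S, Q) = 334 - S
t = 45711/2 (t = -2 + ((-17740 - 4*9*(-11)) + 108774)/4 = -2 + ((-17740 - 36*(-11)) + 108774)/4 = -2 + ((-17740 + 396) + 108774)/4 = -2 + (-17344 + 108774)/4 = -2 + (¼)*91430 = -2 + 45715/2 = 45711/2 ≈ 22856.)
1/(t + (-311357 + 145756)*(-290304 + n(567, 572))) = 1/(45711/2 + (-311357 + 145756)*(-290304 + (334 - 1*567))) = 1/(45711/2 - 165601*(-290304 + (334 - 567))) = 1/(45711/2 - 165601*(-290304 - 233)) = 1/(45711/2 - 165601*(-290537)) = 1/(45711/2 + 48113217737) = 1/(96226481185/2) = 2/96226481185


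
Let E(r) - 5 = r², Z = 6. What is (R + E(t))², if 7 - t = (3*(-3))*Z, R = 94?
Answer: 14592400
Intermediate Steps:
t = 61 (t = 7 - 3*(-3)*6 = 7 - (-9)*6 = 7 - 1*(-54) = 7 + 54 = 61)
E(r) = 5 + r²
(R + E(t))² = (94 + (5 + 61²))² = (94 + (5 + 3721))² = (94 + 3726)² = 3820² = 14592400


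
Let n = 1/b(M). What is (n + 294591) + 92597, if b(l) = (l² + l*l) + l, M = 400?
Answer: 124055035201/320400 ≈ 3.8719e+5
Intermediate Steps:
b(l) = l + 2*l² (b(l) = (l² + l²) + l = 2*l² + l = l + 2*l²)
n = 1/320400 (n = 1/(400*(1 + 2*400)) = 1/(400*(1 + 800)) = 1/(400*801) = 1/320400 ≈ 3.1211e-6)
(n + 294591) + 92597 = (1/320400 + 294591) + 92597 = 94386956401/320400 + 92597 = 124055035201/320400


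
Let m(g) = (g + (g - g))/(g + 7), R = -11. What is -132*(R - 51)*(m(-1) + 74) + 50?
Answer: 604302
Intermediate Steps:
m(g) = g/(7 + g) (m(g) = (g + 0)/(7 + g) = g/(7 + g))
-132*(R - 51)*(m(-1) + 74) + 50 = -132*(-11 - 51)*(-1/(7 - 1) + 74) + 50 = -(-8184)*(-1/6 + 74) + 50 = -(-8184)*(-1*⅙ + 74) + 50 = -(-8184)*(-⅙ + 74) + 50 = -(-8184)*443/6 + 50 = -132*(-13733/3) + 50 = 604252 + 50 = 604302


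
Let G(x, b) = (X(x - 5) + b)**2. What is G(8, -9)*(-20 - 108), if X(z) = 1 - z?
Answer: -15488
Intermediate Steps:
G(x, b) = (6 + b - x)**2 (G(x, b) = ((1 - (x - 5)) + b)**2 = ((1 - (-5 + x)) + b)**2 = ((1 + (5 - x)) + b)**2 = ((6 - x) + b)**2 = (6 + b - x)**2)
G(8, -9)*(-20 - 108) = (6 - 9 - 1*8)**2*(-20 - 108) = (6 - 9 - 8)**2*(-128) = (-11)**2*(-128) = 121*(-128) = -15488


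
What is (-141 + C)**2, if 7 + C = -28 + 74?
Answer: 10404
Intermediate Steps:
C = 39 (C = -7 + (-28 + 74) = -7 + 46 = 39)
(-141 + C)**2 = (-141 + 39)**2 = (-102)**2 = 10404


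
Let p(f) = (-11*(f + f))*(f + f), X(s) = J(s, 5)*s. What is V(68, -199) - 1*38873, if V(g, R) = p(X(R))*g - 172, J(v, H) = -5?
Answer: -2962193845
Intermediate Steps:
X(s) = -5*s
p(f) = -44*f² (p(f) = (-22*f)*(2*f) = -44*f²)
V(g, R) = -172 - 1100*g*R² (V(g, R) = (-44*25*R²)*g - 172 = (-1100*R²)*g - 172 = -1100*g*R² - 172 = -172 - 1100*g*R²)
V(68, -199) - 1*38873 = (-172 - 1100*68*(-199)²) - 1*38873 = (-172 - 1100*68*39601) - 38873 = (-172 - 2962154800) - 38873 = -2962154972 - 38873 = -2962193845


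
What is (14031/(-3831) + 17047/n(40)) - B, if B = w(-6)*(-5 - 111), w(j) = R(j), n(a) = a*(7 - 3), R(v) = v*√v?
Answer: 21020699/204320 - 696*I*√6 ≈ 102.88 - 1704.8*I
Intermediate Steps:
R(v) = v^(3/2)
n(a) = 4*a (n(a) = a*4 = 4*a)
w(j) = j^(3/2)
B = 696*I*√6 (B = (-6)^(3/2)*(-5 - 111) = -6*I*√6*(-116) = 696*I*√6 ≈ 1704.8*I)
(14031/(-3831) + 17047/n(40)) - B = (14031/(-3831) + 17047/((4*40))) - 696*I*√6 = (14031*(-1/3831) + 17047/160) - 696*I*√6 = (-4677/1277 + 17047*(1/160)) - 696*I*√6 = (-4677/1277 + 17047/160) - 696*I*√6 = 21020699/204320 - 696*I*√6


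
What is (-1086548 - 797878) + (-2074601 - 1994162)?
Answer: -5953189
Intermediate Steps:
(-1086548 - 797878) + (-2074601 - 1994162) = -1884426 - 4068763 = -5953189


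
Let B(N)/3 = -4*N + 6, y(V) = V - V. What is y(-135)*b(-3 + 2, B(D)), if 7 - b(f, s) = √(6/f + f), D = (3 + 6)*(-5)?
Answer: 0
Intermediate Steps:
D = -45 (D = 9*(-5) = -45)
y(V) = 0
B(N) = 18 - 12*N (B(N) = 3*(-4*N + 6) = 3*(6 - 4*N) = 18 - 12*N)
b(f, s) = 7 - √(f + 6/f) (b(f, s) = 7 - √(6/f + f) = 7 - √(f + 6/f))
y(-135)*b(-3 + 2, B(D)) = 0*(7 - √((-3 + 2) + 6/(-3 + 2))) = 0*(7 - √(-1 + 6/(-1))) = 0*(7 - √(-1 + 6*(-1))) = 0*(7 - √(-1 - 6)) = 0*(7 - √(-7)) = 0*(7 - I*√7) = 0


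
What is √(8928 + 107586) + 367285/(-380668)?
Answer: -367285/380668 + 3*√12946 ≈ 340.38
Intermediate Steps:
√(8928 + 107586) + 367285/(-380668) = √116514 + 367285*(-1/380668) = 3*√12946 - 367285/380668 = -367285/380668 + 3*√12946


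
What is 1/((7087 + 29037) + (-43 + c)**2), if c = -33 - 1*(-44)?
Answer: 1/37148 ≈ 2.6919e-5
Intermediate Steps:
c = 11 (c = -33 + 44 = 11)
1/((7087 + 29037) + (-43 + c)**2) = 1/((7087 + 29037) + (-43 + 11)**2) = 1/(36124 + (-32)**2) = 1/(36124 + 1024) = 1/37148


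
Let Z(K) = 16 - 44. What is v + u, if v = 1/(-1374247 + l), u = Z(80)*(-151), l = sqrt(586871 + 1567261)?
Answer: 7984800657269709/1888552662877 - 6*sqrt(59837)/1888552662877 ≈ 4228.0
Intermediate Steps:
Z(K) = -28
l = 6*sqrt(59837) (l = sqrt(2154132) = 6*sqrt(59837) ≈ 1467.7)
u = 4228 (u = -28*(-151) = 4228)
v = 1/(-1374247 + 6*sqrt(59837)) ≈ -7.2845e-7
v + u = (-1374247/1888552662877 - 6*sqrt(59837)/1888552662877) + 4228 = 7984800657269709/1888552662877 - 6*sqrt(59837)/1888552662877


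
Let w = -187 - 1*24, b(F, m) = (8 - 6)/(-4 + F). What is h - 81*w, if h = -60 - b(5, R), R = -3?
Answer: 17029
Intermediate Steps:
b(F, m) = 2/(-4 + F)
h = -62 (h = -60 - 2/(-4 + 5) = -60 - 2/1 = -60 - 2 = -62)
w = -211 (w = -187 - 24 = -211)
h - 81*w = -62 - 81*(-211) = -62 + 17091 = 17029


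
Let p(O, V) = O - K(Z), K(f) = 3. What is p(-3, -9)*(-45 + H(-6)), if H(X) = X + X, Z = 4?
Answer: 342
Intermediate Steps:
p(O, V) = -3 + O (p(O, V) = O - 1*3 = O - 3 = -3 + O)
H(X) = 2*X
p(-3, -9)*(-45 + H(-6)) = (-3 - 3)*(-45 + 2*(-6)) = -6*(-45 - 12) = -6*(-57) = 342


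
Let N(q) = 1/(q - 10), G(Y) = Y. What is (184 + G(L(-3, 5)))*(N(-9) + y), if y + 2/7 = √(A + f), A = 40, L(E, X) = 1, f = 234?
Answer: -8325/133 + 185*√274 ≈ 2999.7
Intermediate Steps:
N(q) = 1/(-10 + q)
y = -2/7 + √274 (y = -2/7 + √(40 + 234) = -2/7 + √274 ≈ 16.267)
(184 + G(L(-3, 5)))*(N(-9) + y) = (184 + 1)*(1/(-10 - 9) + (-2/7 + √274)) = 185*(1/(-19) + (-2/7 + √274)) = 185*(-1/19 + (-2/7 + √274)) = 185*(-45/133 + √274) = -8325/133 + 185*√274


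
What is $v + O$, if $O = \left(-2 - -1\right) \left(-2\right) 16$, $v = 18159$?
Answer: $18191$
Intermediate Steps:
$O = 32$ ($O = \left(-2 + 1\right) \left(-2\right) 16 = \left(-1\right) \left(-2\right) 16 = 2 \cdot 16 = 32$)
$v + O = 18159 + 32 = 18191$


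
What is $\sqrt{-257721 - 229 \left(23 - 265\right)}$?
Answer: $i \sqrt{202303} \approx 449.78 i$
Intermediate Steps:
$\sqrt{-257721 - 229 \left(23 - 265\right)} = \sqrt{-257721 - -55418} = \sqrt{-257721 + 55418} = \sqrt{-202303} = i \sqrt{202303}$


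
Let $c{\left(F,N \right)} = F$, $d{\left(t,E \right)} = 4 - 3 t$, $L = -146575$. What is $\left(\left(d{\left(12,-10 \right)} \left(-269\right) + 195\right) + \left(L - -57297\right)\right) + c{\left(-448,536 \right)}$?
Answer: $-80923$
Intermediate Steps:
$\left(\left(d{\left(12,-10 \right)} \left(-269\right) + 195\right) + \left(L - -57297\right)\right) + c{\left(-448,536 \right)} = \left(\left(\left(4 - 36\right) \left(-269\right) + 195\right) - 89278\right) - 448 = \left(\left(\left(4 - 36\right) \left(-269\right) + 195\right) + \left(-146575 + 57297\right)\right) - 448 = \left(\left(\left(-32\right) \left(-269\right) + 195\right) - 89278\right) - 448 = \left(\left(8608 + 195\right) - 89278\right) - 448 = \left(8803 - 89278\right) - 448 = -80475 - 448 = -80923$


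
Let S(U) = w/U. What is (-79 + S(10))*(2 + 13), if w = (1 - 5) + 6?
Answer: -1182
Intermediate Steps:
w = 2 (w = -4 + 6 = 2)
S(U) = 2/U
(-79 + S(10))*(2 + 13) = (-79 + 2/10)*(2 + 13) = (-79 + 2*(⅒))*15 = (-79 + ⅕)*15 = -394/5*15 = -1182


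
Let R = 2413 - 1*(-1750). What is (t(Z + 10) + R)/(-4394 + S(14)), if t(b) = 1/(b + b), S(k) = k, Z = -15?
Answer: -41629/43800 ≈ -0.95043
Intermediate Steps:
t(b) = 1/(2*b)
R = 4163 (R = 2413 + 1750 = 4163)
(t(Z + 10) + R)/(-4394 + S(14)) = (1/(2*(-15 + 10)) + 4163)/(-4394 + 14) = ((1/2)/(-5) + 4163)/(-4380) = ((1/2)*(-1/5) + 4163)*(-1/4380) = (-1/10 + 4163)*(-1/4380) = (41629/10)*(-1/4380) = -41629/43800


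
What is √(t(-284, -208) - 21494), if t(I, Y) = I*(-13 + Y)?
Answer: √41270 ≈ 203.15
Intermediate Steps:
√(t(-284, -208) - 21494) = √(-284*(-13 - 208) - 21494) = √(-284*(-221) - 21494) = √(62764 - 21494) = √41270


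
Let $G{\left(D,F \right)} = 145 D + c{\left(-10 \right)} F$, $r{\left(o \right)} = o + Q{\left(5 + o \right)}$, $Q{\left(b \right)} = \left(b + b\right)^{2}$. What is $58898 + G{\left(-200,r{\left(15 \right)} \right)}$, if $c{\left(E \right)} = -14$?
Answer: $7288$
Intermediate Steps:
$Q{\left(b \right)} = 4 b^{2}$ ($Q{\left(b \right)} = \left(2 b\right)^{2} = 4 b^{2}$)
$r{\left(o \right)} = o + 4 \left(5 + o\right)^{2}$
$G{\left(D,F \right)} = - 14 F + 145 D$ ($G{\left(D,F \right)} = 145 D - 14 F = - 14 F + 145 D$)
$58898 + G{\left(-200,r{\left(15 \right)} \right)} = 58898 - \left(29000 + 14 \left(15 + 4 \left(5 + 15\right)^{2}\right)\right) = 58898 - \left(29000 + 14 \left(15 + 4 \cdot 20^{2}\right)\right) = 58898 - \left(29000 + 14 \left(15 + 4 \cdot 400\right)\right) = 58898 - \left(29000 + 14 \left(15 + 1600\right)\right) = 58898 - 51610 = 7288$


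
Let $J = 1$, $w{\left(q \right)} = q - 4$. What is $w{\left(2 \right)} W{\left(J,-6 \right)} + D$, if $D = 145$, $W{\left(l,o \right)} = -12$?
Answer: $169$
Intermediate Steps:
$w{\left(q \right)} = -4 + q$
$w{\left(2 \right)} W{\left(J,-6 \right)} + D = \left(-4 + 2\right) \left(-12\right) + 145 = \left(-2\right) \left(-12\right) + 145 = 24 + 145 = 169$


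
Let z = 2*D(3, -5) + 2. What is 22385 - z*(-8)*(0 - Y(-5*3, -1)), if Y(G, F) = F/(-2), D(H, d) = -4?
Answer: 22409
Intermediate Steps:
z = -6 (z = 2*(-4) + 2 = -8 + 2 = -6)
Y(G, F) = -F/2 (Y(G, F) = F*(-½) = -F/2)
22385 - z*(-8)*(0 - Y(-5*3, -1)) = 22385 - (-6*(-8))*(0 - (-1)*(-1)/2) = 22385 - 48*(0 - 1*½) = 22385 - 48*(0 - ½) = 22385 - 48*(-1)/2 = 22385 - 1*(-24) = 22385 + 24 = 22409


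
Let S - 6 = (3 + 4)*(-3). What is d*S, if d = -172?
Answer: 2580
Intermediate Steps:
S = -15 (S = 6 + (3 + 4)*(-3) = 6 + 7*(-3) = 6 - 21 = -15)
d*S = -172*(-15) = 2580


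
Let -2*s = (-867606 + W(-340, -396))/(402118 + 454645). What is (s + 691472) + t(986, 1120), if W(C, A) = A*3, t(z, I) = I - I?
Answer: 592428059533/856763 ≈ 6.9147e+5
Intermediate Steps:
t(z, I) = 0
W(C, A) = 3*A
s = 434397/856763 (s = -(-867606 + 3*(-396))/(2*(402118 + 454645)) = -(-867606 - 1188)/(2*856763) = -(-434397)/856763 = -½*(-868794/856763) = 434397/856763 ≈ 0.50702)
(s + 691472) + t(986, 1120) = (434397/856763 + 691472) + 0 = 592428059533/856763 + 0 = 592428059533/856763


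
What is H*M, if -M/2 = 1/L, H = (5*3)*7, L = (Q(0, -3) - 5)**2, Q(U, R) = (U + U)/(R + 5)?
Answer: -42/5 ≈ -8.4000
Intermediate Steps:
Q(U, R) = 2*U/(5 + R) (Q(U, R) = (2*U)/(5 + R) = 2*U/(5 + R))
L = 25 (L = (2*0/(5 - 3) - 5)**2 = (2*0/2 - 5)**2 = (2*0*(1/2) - 5)**2 = (0 - 5)**2 = (-5)**2 = 25)
H = 105 (H = 15*7 = 105)
M = -2/25 ≈ -0.080000
H*M = 105*(-2/25) = -42/5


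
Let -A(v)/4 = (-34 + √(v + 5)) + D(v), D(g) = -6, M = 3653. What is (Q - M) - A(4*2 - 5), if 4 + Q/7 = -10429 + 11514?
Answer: 3754 + 8*√2 ≈ 3765.3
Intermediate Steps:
Q = 7567 (Q = -28 + 7*(-10429 + 11514) = -28 + 7*1085 = -28 + 7595 = 7567)
A(v) = 160 - 4*√(5 + v) (A(v) = -4*((-34 + √(v + 5)) - 6) = -4*((-34 + √(5 + v)) - 6) = -4*(-40 + √(5 + v)) = 160 - 4*√(5 + v))
(Q - M) - A(4*2 - 5) = (7567 - 1*3653) - (160 - 4*√(5 + (4*2 - 5))) = (7567 - 3653) - (160 - 4*√(5 + (8 - 5))) = 3914 - (160 - 4*√(5 + 3)) = 3914 - (160 - 8*√2) = 3914 + (-160 + 8*√2) = 3754 + 8*√2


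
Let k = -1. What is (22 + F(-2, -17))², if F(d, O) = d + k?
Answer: 361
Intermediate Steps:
F(d, O) = -1 + d (F(d, O) = d - 1 = -1 + d)
(22 + F(-2, -17))² = (22 + (-1 - 2))² = (22 - 3)² = 19² = 361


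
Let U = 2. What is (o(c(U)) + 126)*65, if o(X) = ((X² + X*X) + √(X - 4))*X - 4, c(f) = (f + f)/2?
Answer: 8970 + 130*I*√2 ≈ 8970.0 + 183.85*I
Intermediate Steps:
c(f) = f (c(f) = (2*f)*(½) = f)
o(X) = -4 + X*(√(-4 + X) + 2*X²) (o(X) = ((X² + X²) + √(-4 + X))*X - 4 = (2*X² + √(-4 + X))*X - 4 = (√(-4 + X) + 2*X²)*X - 4 = X*(√(-4 + X) + 2*X²) - 4 = -4 + X*(√(-4 + X) + 2*X²))
(o(c(U)) + 126)*65 = ((-4 + 2*2³ + 2*√(-4 + 2)) + 126)*65 = ((-4 + 2*8 + 2*√(-2)) + 126)*65 = ((-4 + 16 + 2*(I*√2)) + 126)*65 = ((-4 + 16 + 2*I*√2) + 126)*65 = ((12 + 2*I*√2) + 126)*65 = (138 + 2*I*√2)*65 = 8970 + 130*I*√2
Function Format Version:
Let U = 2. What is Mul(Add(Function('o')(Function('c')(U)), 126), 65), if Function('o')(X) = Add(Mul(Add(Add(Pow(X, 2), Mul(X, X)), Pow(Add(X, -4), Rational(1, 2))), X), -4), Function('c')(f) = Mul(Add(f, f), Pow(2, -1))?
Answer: Add(8970, Mul(130, I, Pow(2, Rational(1, 2)))) ≈ Add(8970.0, Mul(183.85, I))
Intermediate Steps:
Function('c')(f) = f (Function('c')(f) = Mul(Mul(2, f), Rational(1, 2)) = f)
Function('o')(X) = Add(-4, Mul(X, Add(Pow(Add(-4, X), Rational(1, 2)), Mul(2, Pow(X, 2))))) (Function('o')(X) = Add(Mul(Add(Add(Pow(X, 2), Pow(X, 2)), Pow(Add(-4, X), Rational(1, 2))), X), -4) = Add(Mul(Add(Mul(2, Pow(X, 2)), Pow(Add(-4, X), Rational(1, 2))), X), -4) = Add(Mul(Add(Pow(Add(-4, X), Rational(1, 2)), Mul(2, Pow(X, 2))), X), -4) = Add(Mul(X, Add(Pow(Add(-4, X), Rational(1, 2)), Mul(2, Pow(X, 2)))), -4) = Add(-4, Mul(X, Add(Pow(Add(-4, X), Rational(1, 2)), Mul(2, Pow(X, 2))))))
Mul(Add(Function('o')(Function('c')(U)), 126), 65) = Mul(Add(Add(-4, Mul(2, Pow(2, 3)), Mul(2, Pow(Add(-4, 2), Rational(1, 2)))), 126), 65) = Mul(Add(Add(-4, Mul(2, 8), Mul(2, Pow(-2, Rational(1, 2)))), 126), 65) = Mul(Add(Add(-4, 16, Mul(2, Mul(I, Pow(2, Rational(1, 2))))), 126), 65) = Mul(Add(Add(-4, 16, Mul(2, I, Pow(2, Rational(1, 2)))), 126), 65) = Mul(Add(Add(12, Mul(2, I, Pow(2, Rational(1, 2)))), 126), 65) = Mul(Add(138, Mul(2, I, Pow(2, Rational(1, 2)))), 65) = Add(8970, Mul(130, I, Pow(2, Rational(1, 2))))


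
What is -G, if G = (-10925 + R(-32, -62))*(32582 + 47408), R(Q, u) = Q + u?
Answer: 881409810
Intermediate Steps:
G = -881409810 (G = (-10925 + (-32 - 62))*(32582 + 47408) = (-10925 - 94)*79990 = -11019*79990 = -881409810)
-G = -1*(-881409810) = 881409810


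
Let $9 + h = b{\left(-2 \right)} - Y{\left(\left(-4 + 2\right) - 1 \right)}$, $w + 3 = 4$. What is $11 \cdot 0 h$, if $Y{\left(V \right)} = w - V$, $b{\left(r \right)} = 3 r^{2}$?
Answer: $0$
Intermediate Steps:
$w = 1$ ($w = -3 + 4 = 1$)
$Y{\left(V \right)} = 1 - V$
$h = -1$ ($h = -9 - \left(1 - 12 - \left(\left(-4 + 2\right) - 1\right)\right) = -9 + \left(3 \cdot 4 - \left(1 - \left(-2 - 1\right)\right)\right) = -9 + \left(12 - \left(1 - -3\right)\right) = -9 + \left(12 - \left(1 + 3\right)\right) = -9 + \left(12 - 4\right) = -9 + 8 = -1$)
$11 \cdot 0 h = 11 \cdot 0 \left(-1\right) = 0 \left(-1\right) = 0$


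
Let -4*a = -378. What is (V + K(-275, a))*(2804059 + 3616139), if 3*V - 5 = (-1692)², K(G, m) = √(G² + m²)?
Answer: 6126728609354 + 3210099*√338221 ≈ 6.1286e+12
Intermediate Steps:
a = 189/2 (a = -¼*(-378) = 189/2 ≈ 94.500)
V = 2862869/3 (V = 5/3 + (⅓)*(-1692)² = 5/3 + (⅓)*2862864 = 5/3 + 954288 = 2862869/3 ≈ 9.5429e+5)
(V + K(-275, a))*(2804059 + 3616139) = (2862869/3 + √((-275)² + (189/2)²))*(2804059 + 3616139) = (2862869/3 + √(75625 + 35721/4))*6420198 = (2862869/3 + √(338221/4))*6420198 = (2862869/3 + √338221/2)*6420198 = 6126728609354 + 3210099*√338221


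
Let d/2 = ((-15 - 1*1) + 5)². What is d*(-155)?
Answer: -37510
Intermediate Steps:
d = 242 (d = 2*((-15 - 1*1) + 5)² = 2*((-15 - 1) + 5)² = 2*(-16 + 5)² = 2*(-11)² = 2*121 = 242)
d*(-155) = 242*(-155) = -37510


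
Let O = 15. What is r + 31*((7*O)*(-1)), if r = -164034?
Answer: -167289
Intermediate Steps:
r + 31*((7*O)*(-1)) = -164034 + 31*((7*15)*(-1)) = -164034 + 31*(105*(-1)) = -164034 + 31*(-105) = -164034 - 3255 = -167289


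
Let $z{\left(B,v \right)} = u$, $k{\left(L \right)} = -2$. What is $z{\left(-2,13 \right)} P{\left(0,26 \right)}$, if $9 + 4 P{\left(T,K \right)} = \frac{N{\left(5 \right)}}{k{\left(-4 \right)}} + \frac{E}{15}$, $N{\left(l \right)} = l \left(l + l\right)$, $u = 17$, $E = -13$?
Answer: $- \frac{8891}{60} \approx -148.18$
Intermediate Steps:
$N{\left(l \right)} = 2 l^{2}$ ($N{\left(l \right)} = l 2 l = 2 l^{2}$)
$z{\left(B,v \right)} = 17$
$P{\left(T,K \right)} = - \frac{523}{60}$ ($P{\left(T,K \right)} = - \frac{9}{4} + \frac{\frac{2 \cdot 5^{2}}{-2} - \frac{13}{15}}{4} = - \frac{9}{4} + \frac{2 \cdot 25 \left(- \frac{1}{2}\right) - \frac{13}{15}}{4} = - \frac{9}{4} + \frac{50 \left(- \frac{1}{2}\right) - \frac{13}{15}}{4} = - \frac{9}{4} + \frac{-25 - \frac{13}{15}}{4} = - \frac{9}{4} + \frac{1}{4} \left(- \frac{388}{15}\right) = - \frac{9}{4} - \frac{97}{15} = - \frac{523}{60}$)
$z{\left(-2,13 \right)} P{\left(0,26 \right)} = 17 \left(- \frac{523}{60}\right) = - \frac{8891}{60}$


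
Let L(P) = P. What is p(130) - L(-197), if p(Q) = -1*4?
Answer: 193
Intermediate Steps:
p(Q) = -4
p(130) - L(-197) = -4 - 1*(-197) = -4 + 197 = 193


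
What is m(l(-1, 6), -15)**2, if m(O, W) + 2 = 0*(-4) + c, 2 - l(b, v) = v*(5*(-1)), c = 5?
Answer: 9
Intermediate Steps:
l(b, v) = 2 + 5*v (l(b, v) = 2 - v*5*(-1) = 2 - v*(-5) = 2 - (-5)*v = 2 + 5*v)
m(O, W) = 3 (m(O, W) = -2 + (0*(-4) + 5) = -2 + (0 + 5) = -2 + 5 = 3)
m(l(-1, 6), -15)**2 = 3**2 = 9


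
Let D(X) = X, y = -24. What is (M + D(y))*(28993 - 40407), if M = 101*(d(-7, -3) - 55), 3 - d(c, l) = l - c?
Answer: 64831520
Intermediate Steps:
d(c, l) = 3 + c - l (d(c, l) = 3 - (l - c) = 3 + (c - l) = 3 + c - l)
M = -5656 (M = 101*((3 - 7 - 1*(-3)) - 55) = 101*((3 - 7 + 3) - 55) = 101*(-1 - 55) = 101*(-56) = -5656)
(M + D(y))*(28993 - 40407) = (-5656 - 24)*(28993 - 40407) = -5680*(-11414) = 64831520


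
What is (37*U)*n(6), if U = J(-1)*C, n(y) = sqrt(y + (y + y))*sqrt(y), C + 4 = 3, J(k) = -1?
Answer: 222*sqrt(3) ≈ 384.52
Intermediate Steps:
C = -1 (C = -4 + 3 = -1)
n(y) = y*sqrt(3) (n(y) = sqrt(y + 2*y)*sqrt(y) = sqrt(3*y)*sqrt(y) = (sqrt(3)*sqrt(y))*sqrt(y) = y*sqrt(3))
U = 1 (U = -1*(-1) = 1)
(37*U)*n(6) = (37*1)*(6*sqrt(3)) = 37*(6*sqrt(3)) = 222*sqrt(3)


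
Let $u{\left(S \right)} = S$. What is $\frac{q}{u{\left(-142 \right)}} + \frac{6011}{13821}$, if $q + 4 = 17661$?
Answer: $- \frac{243183835}{1962582} \approx -123.91$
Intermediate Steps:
$q = 17657$ ($q = -4 + 17661 = 17657$)
$\frac{q}{u{\left(-142 \right)}} + \frac{6011}{13821} = \frac{17657}{-142} + \frac{6011}{13821} = 17657 \left(- \frac{1}{142}\right) + 6011 \cdot \frac{1}{13821} = - \frac{17657}{142} + \frac{6011}{13821} = - \frac{243183835}{1962582}$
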